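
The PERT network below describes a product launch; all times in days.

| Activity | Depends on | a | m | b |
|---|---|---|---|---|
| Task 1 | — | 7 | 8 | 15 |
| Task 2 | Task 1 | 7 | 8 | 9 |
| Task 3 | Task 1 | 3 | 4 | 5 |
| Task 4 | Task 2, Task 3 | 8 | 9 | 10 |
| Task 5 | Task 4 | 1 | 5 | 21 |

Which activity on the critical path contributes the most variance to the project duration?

te_Task 1 = (7 + 4·8 + 15)/6 = 54/6 = 9; σ²_Task 1 = ((15−7)/6)² = 1.778
te_Task 2 = (7 + 4·8 + 9)/6 = 48/6 = 8; σ²_Task 2 = ((9−7)/6)² = 0.111
te_Task 3 = (3 + 4·4 + 5)/6 = 24/6 = 4; σ²_Task 3 = ((5−3)/6)² = 0.111
te_Task 4 = (8 + 4·9 + 10)/6 = 54/6 = 9; σ²_Task 4 = ((10−8)/6)² = 0.111
te_Task 5 = (1 + 4·5 + 21)/6 = 42/6 = 7; σ²_Task 5 = ((21−1)/6)² = 11.111

Forward pass:
ES_Task 1 = 0; EF_Task 1 = 9
ES_Task 2 = 9; EF_Task 2 = 9+8 = 17
ES_Task 3 = 9; EF_Task 3 = 9+4 = 13
ES_Task 4 = max(EF_Task 2=17, EF_Task 3=13) = 17; EF_Task 4 = 17+9 = 26
ES_Task 5 = 26; EF_Task 5 = 26+7 = 33
Expected project duration μ = 33 days. Critical path: Task 1 → Task 2 → Task 4 → Task 5.

Variances on critical path: σ²_Task 1=1.778, σ²_Task 2=0.111, σ²_Task 4=0.111, σ²_Task 5=11.111.
Largest is σ²_Task 5 = 11.111.

Task 5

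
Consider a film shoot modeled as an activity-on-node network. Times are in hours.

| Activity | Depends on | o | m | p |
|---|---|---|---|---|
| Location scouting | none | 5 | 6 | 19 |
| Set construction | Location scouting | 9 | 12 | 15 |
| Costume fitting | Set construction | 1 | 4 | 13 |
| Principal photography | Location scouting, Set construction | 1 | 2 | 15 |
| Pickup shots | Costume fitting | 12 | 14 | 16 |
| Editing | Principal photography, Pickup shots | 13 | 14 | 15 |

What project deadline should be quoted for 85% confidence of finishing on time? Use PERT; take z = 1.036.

56.4 hours

te_Location scouting = (5 + 4·6 + 19)/6 = 48/6 = 8; σ²_Location scouting = ((19−5)/6)² = 5.444
te_Set construction = (9 + 4·12 + 15)/6 = 72/6 = 12; σ²_Set construction = ((15−9)/6)² = 1.000
te_Costume fitting = (1 + 4·4 + 13)/6 = 30/6 = 5; σ²_Costume fitting = ((13−1)/6)² = 4.000
te_Principal photography = (1 + 4·2 + 15)/6 = 24/6 = 4; σ²_Principal photography = ((15−1)/6)² = 5.444
te_Pickup shots = (12 + 4·14 + 16)/6 = 84/6 = 14; σ²_Pickup shots = ((16−12)/6)² = 0.444
te_Editing = (13 + 4·14 + 15)/6 = 84/6 = 14; σ²_Editing = ((15−13)/6)² = 0.111

Forward pass:
ES_Location scouting = 0; EF_Location scouting = 8
ES_Set construction = 8; EF_Set construction = 8+12 = 20
ES_Costume fitting = 20; EF_Costume fitting = 20+5 = 25
ES_Principal photography = max(EF_Location scouting=8, EF_Set construction=20) = 20; EF_Principal photography = 20+4 = 24
ES_Pickup shots = 25; EF_Pickup shots = 25+14 = 39
ES_Editing = max(EF_Principal photography=24, EF_Pickup shots=39) = 39; EF_Editing = 39+14 = 53
Expected project duration μ = 53 hours. Critical path: Location scouting → Set construction → Costume fitting → Pickup shots → Editing.

Variance along critical path = 5.444 + 1.000 + 4.000 + 0.444 + 0.111 = 11.000; σ = 3.317 hours.
D = μ + z·σ = 53 + 1.036·3.317 = 56.4 hours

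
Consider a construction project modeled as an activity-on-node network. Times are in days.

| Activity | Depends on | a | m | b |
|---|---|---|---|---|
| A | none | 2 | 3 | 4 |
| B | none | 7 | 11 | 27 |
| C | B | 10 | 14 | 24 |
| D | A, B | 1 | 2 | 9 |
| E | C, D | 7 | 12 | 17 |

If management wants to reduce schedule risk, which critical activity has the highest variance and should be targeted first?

B

te_A = (2 + 4·3 + 4)/6 = 18/6 = 3; σ²_A = ((4−2)/6)² = 0.111
te_B = (7 + 4·11 + 27)/6 = 78/6 = 13; σ²_B = ((27−7)/6)² = 11.111
te_C = (10 + 4·14 + 24)/6 = 90/6 = 15; σ²_C = ((24−10)/6)² = 5.444
te_D = (1 + 4·2 + 9)/6 = 18/6 = 3; σ²_D = ((9−1)/6)² = 1.778
te_E = (7 + 4·12 + 17)/6 = 72/6 = 12; σ²_E = ((17−7)/6)² = 2.778

Forward pass:
ES_A = 0; EF_A = 3
ES_B = 0; EF_B = 13
ES_C = 13; EF_C = 13+15 = 28
ES_D = max(EF_A=3, EF_B=13) = 13; EF_D = 13+3 = 16
ES_E = max(EF_C=28, EF_D=16) = 28; EF_E = 28+12 = 40
Expected project duration μ = 40 days. Critical path: B → C → E.

Variances on critical path: σ²_B=11.111, σ²_C=5.444, σ²_E=2.778.
Largest is σ²_B = 11.111.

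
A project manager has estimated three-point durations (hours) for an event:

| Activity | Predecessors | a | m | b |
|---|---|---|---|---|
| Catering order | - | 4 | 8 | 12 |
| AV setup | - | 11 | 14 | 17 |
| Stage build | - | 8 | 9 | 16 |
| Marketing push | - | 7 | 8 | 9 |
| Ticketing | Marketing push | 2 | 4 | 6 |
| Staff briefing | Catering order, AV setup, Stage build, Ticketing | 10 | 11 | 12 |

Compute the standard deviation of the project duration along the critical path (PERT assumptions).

te_Catering order = (4 + 4·8 + 12)/6 = 48/6 = 8; σ²_Catering order = ((12−4)/6)² = 1.778
te_AV setup = (11 + 4·14 + 17)/6 = 84/6 = 14; σ²_AV setup = ((17−11)/6)² = 1.000
te_Stage build = (8 + 4·9 + 16)/6 = 60/6 = 10; σ²_Stage build = ((16−8)/6)² = 1.778
te_Marketing push = (7 + 4·8 + 9)/6 = 48/6 = 8; σ²_Marketing push = ((9−7)/6)² = 0.111
te_Ticketing = (2 + 4·4 + 6)/6 = 24/6 = 4; σ²_Ticketing = ((6−2)/6)² = 0.444
te_Staff briefing = (10 + 4·11 + 12)/6 = 66/6 = 11; σ²_Staff briefing = ((12−10)/6)² = 0.111

Forward pass:
ES_Catering order = 0; EF_Catering order = 8
ES_AV setup = 0; EF_AV setup = 14
ES_Stage build = 0; EF_Stage build = 10
ES_Marketing push = 0; EF_Marketing push = 8
ES_Ticketing = 8; EF_Ticketing = 8+4 = 12
ES_Staff briefing = max(EF_Catering order=8, EF_AV setup=14, EF_Stage build=10, EF_Ticketing=12) = 14; EF_Staff briefing = 14+11 = 25
Expected project duration μ = 25 hours. Critical path: AV setup → Staff briefing.

Variance along critical path = 1.000 + 0.111 = 1.111
σ = √1.111 = 1.054 hours

1.05 hours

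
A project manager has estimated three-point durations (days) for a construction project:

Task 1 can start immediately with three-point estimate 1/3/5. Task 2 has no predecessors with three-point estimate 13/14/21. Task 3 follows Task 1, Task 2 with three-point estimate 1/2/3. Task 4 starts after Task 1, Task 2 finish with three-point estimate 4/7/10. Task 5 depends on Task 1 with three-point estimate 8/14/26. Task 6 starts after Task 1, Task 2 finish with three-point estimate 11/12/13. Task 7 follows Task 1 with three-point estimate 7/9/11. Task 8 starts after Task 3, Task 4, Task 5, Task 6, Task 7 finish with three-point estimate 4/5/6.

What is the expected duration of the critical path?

te_Task 1 = (1 + 4·3 + 5)/6 = 18/6 = 3
te_Task 2 = (13 + 4·14 + 21)/6 = 90/6 = 15
te_Task 3 = (1 + 4·2 + 3)/6 = 12/6 = 2
te_Task 4 = (4 + 4·7 + 10)/6 = 42/6 = 7
te_Task 5 = (8 + 4·14 + 26)/6 = 90/6 = 15
te_Task 6 = (11 + 4·12 + 13)/6 = 72/6 = 12
te_Task 7 = (7 + 4·9 + 11)/6 = 54/6 = 9
te_Task 8 = (4 + 4·5 + 6)/6 = 30/6 = 5

Forward pass:
ES_Task 1 = 0; EF_Task 1 = 3
ES_Task 2 = 0; EF_Task 2 = 15
ES_Task 3 = max(EF_Task 1=3, EF_Task 2=15) = 15; EF_Task 3 = 15+2 = 17
ES_Task 4 = max(EF_Task 1=3, EF_Task 2=15) = 15; EF_Task 4 = 15+7 = 22
ES_Task 5 = 3; EF_Task 5 = 3+15 = 18
ES_Task 6 = max(EF_Task 1=3, EF_Task 2=15) = 15; EF_Task 6 = 15+12 = 27
ES_Task 7 = 3; EF_Task 7 = 3+9 = 12
ES_Task 8 = max(EF_Task 3=17, EF_Task 4=22, EF_Task 5=18, EF_Task 6=27, EF_Task 7=12) = 27; EF_Task 8 = 27+5 = 32
Expected project duration μ = 32 days. Critical path: Task 2 → Task 6 → Task 8.

32 days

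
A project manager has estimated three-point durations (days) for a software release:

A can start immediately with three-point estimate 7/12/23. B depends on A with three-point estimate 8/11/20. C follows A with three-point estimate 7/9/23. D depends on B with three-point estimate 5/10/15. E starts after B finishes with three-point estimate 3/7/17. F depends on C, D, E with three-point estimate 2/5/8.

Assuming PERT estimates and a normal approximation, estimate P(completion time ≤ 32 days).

te_A = (7 + 4·12 + 23)/6 = 78/6 = 13; σ²_A = ((23−7)/6)² = 7.111
te_B = (8 + 4·11 + 20)/6 = 72/6 = 12; σ²_B = ((20−8)/6)² = 4.000
te_C = (7 + 4·9 + 23)/6 = 66/6 = 11; σ²_C = ((23−7)/6)² = 7.111
te_D = (5 + 4·10 + 15)/6 = 60/6 = 10; σ²_D = ((15−5)/6)² = 2.778
te_E = (3 + 4·7 + 17)/6 = 48/6 = 8; σ²_E = ((17−3)/6)² = 5.444
te_F = (2 + 4·5 + 8)/6 = 30/6 = 5; σ²_F = ((8−2)/6)² = 1.000

Forward pass:
ES_A = 0; EF_A = 13
ES_B = 13; EF_B = 13+12 = 25
ES_C = 13; EF_C = 13+11 = 24
ES_D = 25; EF_D = 25+10 = 35
ES_E = 25; EF_E = 25+8 = 33
ES_F = max(EF_C=24, EF_D=35, EF_E=33) = 35; EF_F = 35+5 = 40
Expected project duration μ = 40 days. Critical path: A → B → D → F.

Variance along critical path = 7.111 + 4.000 + 2.778 + 1.000 = 14.889; σ = √14.889 = 3.859 days.
Z = (32 − 40) / 3.859 = -2.073
P(T ≤ 32) = Φ(-2.073) ≈ 0.019

0.019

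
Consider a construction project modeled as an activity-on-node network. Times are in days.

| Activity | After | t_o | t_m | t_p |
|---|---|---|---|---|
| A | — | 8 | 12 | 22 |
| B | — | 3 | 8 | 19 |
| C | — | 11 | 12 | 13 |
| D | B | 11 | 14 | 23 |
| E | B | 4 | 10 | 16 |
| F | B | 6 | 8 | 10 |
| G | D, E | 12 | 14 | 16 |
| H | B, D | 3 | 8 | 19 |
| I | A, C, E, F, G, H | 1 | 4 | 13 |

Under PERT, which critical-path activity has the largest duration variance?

te_A = (8 + 4·12 + 22)/6 = 78/6 = 13; σ²_A = ((22−8)/6)² = 5.444
te_B = (3 + 4·8 + 19)/6 = 54/6 = 9; σ²_B = ((19−3)/6)² = 7.111
te_C = (11 + 4·12 + 13)/6 = 72/6 = 12; σ²_C = ((13−11)/6)² = 0.111
te_D = (11 + 4·14 + 23)/6 = 90/6 = 15; σ²_D = ((23−11)/6)² = 4.000
te_E = (4 + 4·10 + 16)/6 = 60/6 = 10; σ²_E = ((16−4)/6)² = 4.000
te_F = (6 + 4·8 + 10)/6 = 48/6 = 8; σ²_F = ((10−6)/6)² = 0.444
te_G = (12 + 4·14 + 16)/6 = 84/6 = 14; σ²_G = ((16−12)/6)² = 0.444
te_H = (3 + 4·8 + 19)/6 = 54/6 = 9; σ²_H = ((19−3)/6)² = 7.111
te_I = (1 + 4·4 + 13)/6 = 30/6 = 5; σ²_I = ((13−1)/6)² = 4.000

Forward pass:
ES_A = 0; EF_A = 13
ES_B = 0; EF_B = 9
ES_C = 0; EF_C = 12
ES_D = 9; EF_D = 9+15 = 24
ES_E = 9; EF_E = 9+10 = 19
ES_F = 9; EF_F = 9+8 = 17
ES_G = max(EF_D=24, EF_E=19) = 24; EF_G = 24+14 = 38
ES_H = max(EF_B=9, EF_D=24) = 24; EF_H = 24+9 = 33
ES_I = max(EF_A=13, EF_C=12, EF_E=19, EF_F=17, EF_G=38, EF_H=33) = 38; EF_I = 38+5 = 43
Expected project duration μ = 43 days. Critical path: B → D → G → I.

Variances on critical path: σ²_B=7.111, σ²_D=4.000, σ²_G=0.444, σ²_I=4.000.
Largest is σ²_B = 7.111.

B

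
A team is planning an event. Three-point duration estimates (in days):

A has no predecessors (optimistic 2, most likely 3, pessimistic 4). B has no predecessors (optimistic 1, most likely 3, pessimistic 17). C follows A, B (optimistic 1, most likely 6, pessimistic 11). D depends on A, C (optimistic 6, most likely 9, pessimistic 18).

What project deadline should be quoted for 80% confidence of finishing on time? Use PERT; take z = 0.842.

te_A = (2 + 4·3 + 4)/6 = 18/6 = 3; σ²_A = ((4−2)/6)² = 0.111
te_B = (1 + 4·3 + 17)/6 = 30/6 = 5; σ²_B = ((17−1)/6)² = 7.111
te_C = (1 + 4·6 + 11)/6 = 36/6 = 6; σ²_C = ((11−1)/6)² = 2.778
te_D = (6 + 4·9 + 18)/6 = 60/6 = 10; σ²_D = ((18−6)/6)² = 4.000

Forward pass:
ES_A = 0; EF_A = 3
ES_B = 0; EF_B = 5
ES_C = max(EF_A=3, EF_B=5) = 5; EF_C = 5+6 = 11
ES_D = max(EF_A=3, EF_C=11) = 11; EF_D = 11+10 = 21
Expected project duration μ = 21 days. Critical path: B → C → D.

Variance along critical path = 7.111 + 2.778 + 4.000 = 13.889; σ = 3.727 days.
D = μ + z·σ = 21 + 0.842·3.727 = 24.1 days

24.1 days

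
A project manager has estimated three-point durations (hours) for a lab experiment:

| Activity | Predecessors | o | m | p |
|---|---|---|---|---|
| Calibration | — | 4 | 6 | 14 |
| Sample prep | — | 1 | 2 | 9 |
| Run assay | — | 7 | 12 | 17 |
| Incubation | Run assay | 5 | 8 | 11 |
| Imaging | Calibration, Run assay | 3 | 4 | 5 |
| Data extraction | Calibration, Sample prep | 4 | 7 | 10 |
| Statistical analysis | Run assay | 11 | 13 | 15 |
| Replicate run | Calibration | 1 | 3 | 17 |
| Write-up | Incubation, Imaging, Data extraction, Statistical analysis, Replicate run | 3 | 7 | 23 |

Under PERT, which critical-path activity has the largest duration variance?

Write-up

te_Calibration = (4 + 4·6 + 14)/6 = 42/6 = 7; σ²_Calibration = ((14−4)/6)² = 2.778
te_Sample prep = (1 + 4·2 + 9)/6 = 18/6 = 3; σ²_Sample prep = ((9−1)/6)² = 1.778
te_Run assay = (7 + 4·12 + 17)/6 = 72/6 = 12; σ²_Run assay = ((17−7)/6)² = 2.778
te_Incubation = (5 + 4·8 + 11)/6 = 48/6 = 8; σ²_Incubation = ((11−5)/6)² = 1.000
te_Imaging = (3 + 4·4 + 5)/6 = 24/6 = 4; σ²_Imaging = ((5−3)/6)² = 0.111
te_Data extraction = (4 + 4·7 + 10)/6 = 42/6 = 7; σ²_Data extraction = ((10−4)/6)² = 1.000
te_Statistical analysis = (11 + 4·13 + 15)/6 = 78/6 = 13; σ²_Statistical analysis = ((15−11)/6)² = 0.444
te_Replicate run = (1 + 4·3 + 17)/6 = 30/6 = 5; σ²_Replicate run = ((17−1)/6)² = 7.111
te_Write-up = (3 + 4·7 + 23)/6 = 54/6 = 9; σ²_Write-up = ((23−3)/6)² = 11.111

Forward pass:
ES_Calibration = 0; EF_Calibration = 7
ES_Sample prep = 0; EF_Sample prep = 3
ES_Run assay = 0; EF_Run assay = 12
ES_Incubation = 12; EF_Incubation = 12+8 = 20
ES_Imaging = max(EF_Calibration=7, EF_Run assay=12) = 12; EF_Imaging = 12+4 = 16
ES_Data extraction = max(EF_Calibration=7, EF_Sample prep=3) = 7; EF_Data extraction = 7+7 = 14
ES_Statistical analysis = 12; EF_Statistical analysis = 12+13 = 25
ES_Replicate run = 7; EF_Replicate run = 7+5 = 12
ES_Write-up = max(EF_Incubation=20, EF_Imaging=16, EF_Data extraction=14, EF_Statistical analysis=25, EF_Replicate run=12) = 25; EF_Write-up = 25+9 = 34
Expected project duration μ = 34 hours. Critical path: Run assay → Statistical analysis → Write-up.

Variances on critical path: σ²_Run assay=2.778, σ²_Statistical analysis=0.444, σ²_Write-up=11.111.
Largest is σ²_Write-up = 11.111.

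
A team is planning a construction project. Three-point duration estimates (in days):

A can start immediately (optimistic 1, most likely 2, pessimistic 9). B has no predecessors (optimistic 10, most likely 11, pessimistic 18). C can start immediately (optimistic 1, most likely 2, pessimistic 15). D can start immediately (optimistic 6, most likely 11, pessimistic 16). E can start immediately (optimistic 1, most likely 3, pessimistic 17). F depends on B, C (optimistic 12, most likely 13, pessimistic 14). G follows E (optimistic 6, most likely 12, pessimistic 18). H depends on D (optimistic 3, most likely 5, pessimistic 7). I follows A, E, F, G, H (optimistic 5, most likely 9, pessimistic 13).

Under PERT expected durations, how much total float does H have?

9 days

te_A = (1 + 4·2 + 9)/6 = 18/6 = 3
te_B = (10 + 4·11 + 18)/6 = 72/6 = 12
te_C = (1 + 4·2 + 15)/6 = 24/6 = 4
te_D = (6 + 4·11 + 16)/6 = 66/6 = 11
te_E = (1 + 4·3 + 17)/6 = 30/6 = 5
te_F = (12 + 4·13 + 14)/6 = 78/6 = 13
te_G = (6 + 4·12 + 18)/6 = 72/6 = 12
te_H = (3 + 4·5 + 7)/6 = 30/6 = 5
te_I = (5 + 4·9 + 13)/6 = 54/6 = 9

Forward pass:
ES_A = 0; EF_A = 3
ES_B = 0; EF_B = 12
ES_C = 0; EF_C = 4
ES_D = 0; EF_D = 11
ES_E = 0; EF_E = 5
ES_F = max(EF_B=12, EF_C=4) = 12; EF_F = 12+13 = 25
ES_G = 5; EF_G = 5+12 = 17
ES_H = 11; EF_H = 11+5 = 16
ES_I = max(EF_A=3, EF_E=5, EF_F=25, EF_G=17, EF_H=16) = 25; EF_I = 25+9 = 34
Expected project duration μ = 34 days. Critical path: B → F → I.

Backward pass:
LF_I = 34; LS_I = 34−9 = 25
LF_H = LS_I = 25; LS_H = 25−5 = 20
LF_G = LS_I = 25; LS_G = 25−12 = 13
LF_F = LS_I = 25; LS_F = 25−13 = 12
LF_E = min(LS_G=13, LS_I=25) = 13; LS_E = 13−5 = 8
LF_D = LS_H = 20; LS_D = 20−11 = 9
LF_C = LS_F = 12; LS_C = 12−4 = 8
LF_B = LS_F = 12; LS_B = 12−12 = 0
LF_A = LS_I = 25; LS_A = 25−3 = 22
Slack_H = LS_H − ES_H = 20 − 11 = 9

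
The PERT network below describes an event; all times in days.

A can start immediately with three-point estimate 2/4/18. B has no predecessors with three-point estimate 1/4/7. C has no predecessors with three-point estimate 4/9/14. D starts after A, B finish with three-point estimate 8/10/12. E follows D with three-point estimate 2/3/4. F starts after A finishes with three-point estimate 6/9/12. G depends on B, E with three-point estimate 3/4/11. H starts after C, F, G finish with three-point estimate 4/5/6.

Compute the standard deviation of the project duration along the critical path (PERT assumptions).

te_A = (2 + 4·4 + 18)/6 = 36/6 = 6; σ²_A = ((18−2)/6)² = 7.111
te_B = (1 + 4·4 + 7)/6 = 24/6 = 4; σ²_B = ((7−1)/6)² = 1.000
te_C = (4 + 4·9 + 14)/6 = 54/6 = 9; σ²_C = ((14−4)/6)² = 2.778
te_D = (8 + 4·10 + 12)/6 = 60/6 = 10; σ²_D = ((12−8)/6)² = 0.444
te_E = (2 + 4·3 + 4)/6 = 18/6 = 3; σ²_E = ((4−2)/6)² = 0.111
te_F = (6 + 4·9 + 12)/6 = 54/6 = 9; σ²_F = ((12−6)/6)² = 1.000
te_G = (3 + 4·4 + 11)/6 = 30/6 = 5; σ²_G = ((11−3)/6)² = 1.778
te_H = (4 + 4·5 + 6)/6 = 30/6 = 5; σ²_H = ((6−4)/6)² = 0.111

Forward pass:
ES_A = 0; EF_A = 6
ES_B = 0; EF_B = 4
ES_C = 0; EF_C = 9
ES_D = max(EF_A=6, EF_B=4) = 6; EF_D = 6+10 = 16
ES_E = 16; EF_E = 16+3 = 19
ES_F = 6; EF_F = 6+9 = 15
ES_G = max(EF_B=4, EF_E=19) = 19; EF_G = 19+5 = 24
ES_H = max(EF_C=9, EF_F=15, EF_G=24) = 24; EF_H = 24+5 = 29
Expected project duration μ = 29 days. Critical path: A → D → E → G → H.

Variance along critical path = 7.111 + 0.444 + 0.111 + 1.778 + 0.111 = 9.556
σ = √9.556 = 3.091 days

3.09 days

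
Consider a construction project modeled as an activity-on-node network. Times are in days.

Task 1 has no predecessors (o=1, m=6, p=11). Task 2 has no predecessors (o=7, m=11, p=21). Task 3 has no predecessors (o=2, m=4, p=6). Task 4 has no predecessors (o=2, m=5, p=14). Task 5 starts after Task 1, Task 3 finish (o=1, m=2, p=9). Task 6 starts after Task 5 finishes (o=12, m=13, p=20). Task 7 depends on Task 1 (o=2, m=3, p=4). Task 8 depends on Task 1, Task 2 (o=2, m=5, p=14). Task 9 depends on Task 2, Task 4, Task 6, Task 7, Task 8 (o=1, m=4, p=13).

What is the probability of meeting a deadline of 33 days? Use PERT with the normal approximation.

te_Task 1 = (1 + 4·6 + 11)/6 = 36/6 = 6; σ²_Task 1 = ((11−1)/6)² = 2.778
te_Task 2 = (7 + 4·11 + 21)/6 = 72/6 = 12; σ²_Task 2 = ((21−7)/6)² = 5.444
te_Task 3 = (2 + 4·4 + 6)/6 = 24/6 = 4; σ²_Task 3 = ((6−2)/6)² = 0.444
te_Task 4 = (2 + 4·5 + 14)/6 = 36/6 = 6; σ²_Task 4 = ((14−2)/6)² = 4.000
te_Task 5 = (1 + 4·2 + 9)/6 = 18/6 = 3; σ²_Task 5 = ((9−1)/6)² = 1.778
te_Task 6 = (12 + 4·13 + 20)/6 = 84/6 = 14; σ²_Task 6 = ((20−12)/6)² = 1.778
te_Task 7 = (2 + 4·3 + 4)/6 = 18/6 = 3; σ²_Task 7 = ((4−2)/6)² = 0.111
te_Task 8 = (2 + 4·5 + 14)/6 = 36/6 = 6; σ²_Task 8 = ((14−2)/6)² = 4.000
te_Task 9 = (1 + 4·4 + 13)/6 = 30/6 = 5; σ²_Task 9 = ((13−1)/6)² = 4.000

Forward pass:
ES_Task 1 = 0; EF_Task 1 = 6
ES_Task 2 = 0; EF_Task 2 = 12
ES_Task 3 = 0; EF_Task 3 = 4
ES_Task 4 = 0; EF_Task 4 = 6
ES_Task 5 = max(EF_Task 1=6, EF_Task 3=4) = 6; EF_Task 5 = 6+3 = 9
ES_Task 6 = 9; EF_Task 6 = 9+14 = 23
ES_Task 7 = 6; EF_Task 7 = 6+3 = 9
ES_Task 8 = max(EF_Task 1=6, EF_Task 2=12) = 12; EF_Task 8 = 12+6 = 18
ES_Task 9 = max(EF_Task 2=12, EF_Task 4=6, EF_Task 6=23, EF_Task 7=9, EF_Task 8=18) = 23; EF_Task 9 = 23+5 = 28
Expected project duration μ = 28 days. Critical path: Task 1 → Task 5 → Task 6 → Task 9.

Variance along critical path = 2.778 + 1.778 + 1.778 + 4.000 = 10.333; σ = √10.333 = 3.215 days.
Z = (33 − 28) / 3.215 = 1.555
P(T ≤ 33) = Φ(1.555) ≈ 0.940

0.940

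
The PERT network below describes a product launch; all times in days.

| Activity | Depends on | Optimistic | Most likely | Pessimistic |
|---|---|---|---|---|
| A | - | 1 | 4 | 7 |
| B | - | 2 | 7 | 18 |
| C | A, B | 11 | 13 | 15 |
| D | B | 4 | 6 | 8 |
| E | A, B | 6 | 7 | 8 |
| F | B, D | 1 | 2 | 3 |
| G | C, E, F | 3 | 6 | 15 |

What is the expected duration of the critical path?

28 days

te_A = (1 + 4·4 + 7)/6 = 24/6 = 4
te_B = (2 + 4·7 + 18)/6 = 48/6 = 8
te_C = (11 + 4·13 + 15)/6 = 78/6 = 13
te_D = (4 + 4·6 + 8)/6 = 36/6 = 6
te_E = (6 + 4·7 + 8)/6 = 42/6 = 7
te_F = (1 + 4·2 + 3)/6 = 12/6 = 2
te_G = (3 + 4·6 + 15)/6 = 42/6 = 7

Forward pass:
ES_A = 0; EF_A = 4
ES_B = 0; EF_B = 8
ES_C = max(EF_A=4, EF_B=8) = 8; EF_C = 8+13 = 21
ES_D = 8; EF_D = 8+6 = 14
ES_E = max(EF_A=4, EF_B=8) = 8; EF_E = 8+7 = 15
ES_F = max(EF_B=8, EF_D=14) = 14; EF_F = 14+2 = 16
ES_G = max(EF_C=21, EF_E=15, EF_F=16) = 21; EF_G = 21+7 = 28
Expected project duration μ = 28 days. Critical path: B → C → G.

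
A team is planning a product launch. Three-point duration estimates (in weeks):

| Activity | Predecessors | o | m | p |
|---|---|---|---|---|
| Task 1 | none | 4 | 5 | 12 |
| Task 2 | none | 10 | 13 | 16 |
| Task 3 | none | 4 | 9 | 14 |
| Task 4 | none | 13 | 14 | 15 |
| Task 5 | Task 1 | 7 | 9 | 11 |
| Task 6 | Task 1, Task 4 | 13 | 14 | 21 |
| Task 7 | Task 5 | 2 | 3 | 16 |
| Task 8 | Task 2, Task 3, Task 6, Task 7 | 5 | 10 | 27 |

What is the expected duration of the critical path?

41 weeks

te_Task 1 = (4 + 4·5 + 12)/6 = 36/6 = 6
te_Task 2 = (10 + 4·13 + 16)/6 = 78/6 = 13
te_Task 3 = (4 + 4·9 + 14)/6 = 54/6 = 9
te_Task 4 = (13 + 4·14 + 15)/6 = 84/6 = 14
te_Task 5 = (7 + 4·9 + 11)/6 = 54/6 = 9
te_Task 6 = (13 + 4·14 + 21)/6 = 90/6 = 15
te_Task 7 = (2 + 4·3 + 16)/6 = 30/6 = 5
te_Task 8 = (5 + 4·10 + 27)/6 = 72/6 = 12

Forward pass:
ES_Task 1 = 0; EF_Task 1 = 6
ES_Task 2 = 0; EF_Task 2 = 13
ES_Task 3 = 0; EF_Task 3 = 9
ES_Task 4 = 0; EF_Task 4 = 14
ES_Task 5 = 6; EF_Task 5 = 6+9 = 15
ES_Task 6 = max(EF_Task 1=6, EF_Task 4=14) = 14; EF_Task 6 = 14+15 = 29
ES_Task 7 = 15; EF_Task 7 = 15+5 = 20
ES_Task 8 = max(EF_Task 2=13, EF_Task 3=9, EF_Task 6=29, EF_Task 7=20) = 29; EF_Task 8 = 29+12 = 41
Expected project duration μ = 41 weeks. Critical path: Task 4 → Task 6 → Task 8.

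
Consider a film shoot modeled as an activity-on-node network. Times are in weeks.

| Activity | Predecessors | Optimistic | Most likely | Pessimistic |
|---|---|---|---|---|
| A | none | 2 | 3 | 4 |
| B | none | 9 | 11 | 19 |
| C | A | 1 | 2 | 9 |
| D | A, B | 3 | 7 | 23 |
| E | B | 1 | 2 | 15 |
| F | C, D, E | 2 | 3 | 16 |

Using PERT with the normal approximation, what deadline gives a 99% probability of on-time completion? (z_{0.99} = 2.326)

36.2 weeks

te_A = (2 + 4·3 + 4)/6 = 18/6 = 3; σ²_A = ((4−2)/6)² = 0.111
te_B = (9 + 4·11 + 19)/6 = 72/6 = 12; σ²_B = ((19−9)/6)² = 2.778
te_C = (1 + 4·2 + 9)/6 = 18/6 = 3; σ²_C = ((9−1)/6)² = 1.778
te_D = (3 + 4·7 + 23)/6 = 54/6 = 9; σ²_D = ((23−3)/6)² = 11.111
te_E = (1 + 4·2 + 15)/6 = 24/6 = 4; σ²_E = ((15−1)/6)² = 5.444
te_F = (2 + 4·3 + 16)/6 = 30/6 = 5; σ²_F = ((16−2)/6)² = 5.444

Forward pass:
ES_A = 0; EF_A = 3
ES_B = 0; EF_B = 12
ES_C = 3; EF_C = 3+3 = 6
ES_D = max(EF_A=3, EF_B=12) = 12; EF_D = 12+9 = 21
ES_E = 12; EF_E = 12+4 = 16
ES_F = max(EF_C=6, EF_D=21, EF_E=16) = 21; EF_F = 21+5 = 26
Expected project duration μ = 26 weeks. Critical path: B → D → F.

Variance along critical path = 2.778 + 11.111 + 5.444 = 19.333; σ = 4.397 weeks.
D = μ + z·σ = 26 + 2.326·4.397 = 36.2 weeks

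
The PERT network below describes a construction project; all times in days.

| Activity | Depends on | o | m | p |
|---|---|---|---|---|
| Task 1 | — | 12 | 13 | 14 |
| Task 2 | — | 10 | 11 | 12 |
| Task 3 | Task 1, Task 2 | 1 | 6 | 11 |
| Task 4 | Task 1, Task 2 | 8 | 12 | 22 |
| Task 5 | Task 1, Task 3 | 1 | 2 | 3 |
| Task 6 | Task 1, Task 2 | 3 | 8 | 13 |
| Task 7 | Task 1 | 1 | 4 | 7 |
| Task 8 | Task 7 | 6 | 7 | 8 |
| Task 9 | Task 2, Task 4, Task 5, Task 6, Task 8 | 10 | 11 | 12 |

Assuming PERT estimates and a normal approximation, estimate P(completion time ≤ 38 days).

0.663

te_Task 1 = (12 + 4·13 + 14)/6 = 78/6 = 13; σ²_Task 1 = ((14−12)/6)² = 0.111
te_Task 2 = (10 + 4·11 + 12)/6 = 66/6 = 11; σ²_Task 2 = ((12−10)/6)² = 0.111
te_Task 3 = (1 + 4·6 + 11)/6 = 36/6 = 6; σ²_Task 3 = ((11−1)/6)² = 2.778
te_Task 4 = (8 + 4·12 + 22)/6 = 78/6 = 13; σ²_Task 4 = ((22−8)/6)² = 5.444
te_Task 5 = (1 + 4·2 + 3)/6 = 12/6 = 2; σ²_Task 5 = ((3−1)/6)² = 0.111
te_Task 6 = (3 + 4·8 + 13)/6 = 48/6 = 8; σ²_Task 6 = ((13−3)/6)² = 2.778
te_Task 7 = (1 + 4·4 + 7)/6 = 24/6 = 4; σ²_Task 7 = ((7−1)/6)² = 1.000
te_Task 8 = (6 + 4·7 + 8)/6 = 42/6 = 7; σ²_Task 8 = ((8−6)/6)² = 0.111
te_Task 9 = (10 + 4·11 + 12)/6 = 66/6 = 11; σ²_Task 9 = ((12−10)/6)² = 0.111

Forward pass:
ES_Task 1 = 0; EF_Task 1 = 13
ES_Task 2 = 0; EF_Task 2 = 11
ES_Task 3 = max(EF_Task 1=13, EF_Task 2=11) = 13; EF_Task 3 = 13+6 = 19
ES_Task 4 = max(EF_Task 1=13, EF_Task 2=11) = 13; EF_Task 4 = 13+13 = 26
ES_Task 5 = max(EF_Task 1=13, EF_Task 3=19) = 19; EF_Task 5 = 19+2 = 21
ES_Task 6 = max(EF_Task 1=13, EF_Task 2=11) = 13; EF_Task 6 = 13+8 = 21
ES_Task 7 = 13; EF_Task 7 = 13+4 = 17
ES_Task 8 = 17; EF_Task 8 = 17+7 = 24
ES_Task 9 = max(EF_Task 2=11, EF_Task 4=26, EF_Task 5=21, EF_Task 6=21, EF_Task 8=24) = 26; EF_Task 9 = 26+11 = 37
Expected project duration μ = 37 days. Critical path: Task 1 → Task 4 → Task 9.

Variance along critical path = 0.111 + 5.444 + 0.111 = 5.667; σ = √5.667 = 2.380 days.
Z = (38 − 37) / 2.380 = 0.420
P(T ≤ 38) = Φ(0.420) ≈ 0.663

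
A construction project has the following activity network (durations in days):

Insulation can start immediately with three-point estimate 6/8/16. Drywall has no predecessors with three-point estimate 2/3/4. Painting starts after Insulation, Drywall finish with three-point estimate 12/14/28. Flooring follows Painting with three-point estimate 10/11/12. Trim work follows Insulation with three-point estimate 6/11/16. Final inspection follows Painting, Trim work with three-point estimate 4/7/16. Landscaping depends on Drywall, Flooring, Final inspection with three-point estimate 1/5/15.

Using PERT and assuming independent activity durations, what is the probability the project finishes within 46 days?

te_Insulation = (6 + 4·8 + 16)/6 = 54/6 = 9; σ²_Insulation = ((16−6)/6)² = 2.778
te_Drywall = (2 + 4·3 + 4)/6 = 18/6 = 3; σ²_Drywall = ((4−2)/6)² = 0.111
te_Painting = (12 + 4·14 + 28)/6 = 96/6 = 16; σ²_Painting = ((28−12)/6)² = 7.111
te_Flooring = (10 + 4·11 + 12)/6 = 66/6 = 11; σ²_Flooring = ((12−10)/6)² = 0.111
te_Trim work = (6 + 4·11 + 16)/6 = 66/6 = 11; σ²_Trim work = ((16−6)/6)² = 2.778
te_Final inspection = (4 + 4·7 + 16)/6 = 48/6 = 8; σ²_Final inspection = ((16−4)/6)² = 4.000
te_Landscaping = (1 + 4·5 + 15)/6 = 36/6 = 6; σ²_Landscaping = ((15−1)/6)² = 5.444

Forward pass:
ES_Insulation = 0; EF_Insulation = 9
ES_Drywall = 0; EF_Drywall = 3
ES_Painting = max(EF_Insulation=9, EF_Drywall=3) = 9; EF_Painting = 9+16 = 25
ES_Flooring = 25; EF_Flooring = 25+11 = 36
ES_Trim work = 9; EF_Trim work = 9+11 = 20
ES_Final inspection = max(EF_Painting=25, EF_Trim work=20) = 25; EF_Final inspection = 25+8 = 33
ES_Landscaping = max(EF_Drywall=3, EF_Flooring=36, EF_Final inspection=33) = 36; EF_Landscaping = 36+6 = 42
Expected project duration μ = 42 days. Critical path: Insulation → Painting → Flooring → Landscaping.

Variance along critical path = 2.778 + 7.111 + 0.111 + 5.444 = 15.444; σ = √15.444 = 3.930 days.
Z = (46 − 42) / 3.930 = 1.018
P(T ≤ 46) = Φ(1.018) ≈ 0.846

0.846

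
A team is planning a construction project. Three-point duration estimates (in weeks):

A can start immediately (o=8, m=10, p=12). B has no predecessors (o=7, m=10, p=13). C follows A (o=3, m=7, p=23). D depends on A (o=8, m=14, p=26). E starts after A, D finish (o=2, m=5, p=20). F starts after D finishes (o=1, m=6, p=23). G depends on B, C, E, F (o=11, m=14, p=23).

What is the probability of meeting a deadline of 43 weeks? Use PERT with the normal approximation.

0.167

te_A = (8 + 4·10 + 12)/6 = 60/6 = 10; σ²_A = ((12−8)/6)² = 0.444
te_B = (7 + 4·10 + 13)/6 = 60/6 = 10; σ²_B = ((13−7)/6)² = 1.000
te_C = (3 + 4·7 + 23)/6 = 54/6 = 9; σ²_C = ((23−3)/6)² = 11.111
te_D = (8 + 4·14 + 26)/6 = 90/6 = 15; σ²_D = ((26−8)/6)² = 9.000
te_E = (2 + 4·5 + 20)/6 = 42/6 = 7; σ²_E = ((20−2)/6)² = 9.000
te_F = (1 + 4·6 + 23)/6 = 48/6 = 8; σ²_F = ((23−1)/6)² = 13.444
te_G = (11 + 4·14 + 23)/6 = 90/6 = 15; σ²_G = ((23−11)/6)² = 4.000

Forward pass:
ES_A = 0; EF_A = 10
ES_B = 0; EF_B = 10
ES_C = 10; EF_C = 10+9 = 19
ES_D = 10; EF_D = 10+15 = 25
ES_E = max(EF_A=10, EF_D=25) = 25; EF_E = 25+7 = 32
ES_F = 25; EF_F = 25+8 = 33
ES_G = max(EF_B=10, EF_C=19, EF_E=32, EF_F=33) = 33; EF_G = 33+15 = 48
Expected project duration μ = 48 weeks. Critical path: A → D → F → G.

Variance along critical path = 0.444 + 9.000 + 13.444 + 4.000 = 26.889; σ = √26.889 = 5.185 weeks.
Z = (43 − 48) / 5.185 = -0.964
P(T ≤ 43) = Φ(-0.964) ≈ 0.167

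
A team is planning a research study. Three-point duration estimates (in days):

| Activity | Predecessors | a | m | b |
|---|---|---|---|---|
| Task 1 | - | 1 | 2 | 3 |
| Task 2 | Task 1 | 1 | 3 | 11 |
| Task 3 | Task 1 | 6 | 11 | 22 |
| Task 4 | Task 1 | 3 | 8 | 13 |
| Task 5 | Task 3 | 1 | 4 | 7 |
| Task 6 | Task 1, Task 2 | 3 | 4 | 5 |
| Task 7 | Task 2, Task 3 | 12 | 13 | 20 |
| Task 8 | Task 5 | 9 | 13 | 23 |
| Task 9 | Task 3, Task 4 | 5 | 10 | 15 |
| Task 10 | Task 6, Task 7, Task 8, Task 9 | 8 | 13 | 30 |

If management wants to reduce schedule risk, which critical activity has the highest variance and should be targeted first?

te_Task 1 = (1 + 4·2 + 3)/6 = 12/6 = 2; σ²_Task 1 = ((3−1)/6)² = 0.111
te_Task 2 = (1 + 4·3 + 11)/6 = 24/6 = 4; σ²_Task 2 = ((11−1)/6)² = 2.778
te_Task 3 = (6 + 4·11 + 22)/6 = 72/6 = 12; σ²_Task 3 = ((22−6)/6)² = 7.111
te_Task 4 = (3 + 4·8 + 13)/6 = 48/6 = 8; σ²_Task 4 = ((13−3)/6)² = 2.778
te_Task 5 = (1 + 4·4 + 7)/6 = 24/6 = 4; σ²_Task 5 = ((7−1)/6)² = 1.000
te_Task 6 = (3 + 4·4 + 5)/6 = 24/6 = 4; σ²_Task 6 = ((5−3)/6)² = 0.111
te_Task 7 = (12 + 4·13 + 20)/6 = 84/6 = 14; σ²_Task 7 = ((20−12)/6)² = 1.778
te_Task 8 = (9 + 4·13 + 23)/6 = 84/6 = 14; σ²_Task 8 = ((23−9)/6)² = 5.444
te_Task 9 = (5 + 4·10 + 15)/6 = 60/6 = 10; σ²_Task 9 = ((15−5)/6)² = 2.778
te_Task 10 = (8 + 4·13 + 30)/6 = 90/6 = 15; σ²_Task 10 = ((30−8)/6)² = 13.444

Forward pass:
ES_Task 1 = 0; EF_Task 1 = 2
ES_Task 2 = 2; EF_Task 2 = 2+4 = 6
ES_Task 3 = 2; EF_Task 3 = 2+12 = 14
ES_Task 4 = 2; EF_Task 4 = 2+8 = 10
ES_Task 5 = 14; EF_Task 5 = 14+4 = 18
ES_Task 6 = max(EF_Task 1=2, EF_Task 2=6) = 6; EF_Task 6 = 6+4 = 10
ES_Task 7 = max(EF_Task 2=6, EF_Task 3=14) = 14; EF_Task 7 = 14+14 = 28
ES_Task 8 = 18; EF_Task 8 = 18+14 = 32
ES_Task 9 = max(EF_Task 3=14, EF_Task 4=10) = 14; EF_Task 9 = 14+10 = 24
ES_Task 10 = max(EF_Task 6=10, EF_Task 7=28, EF_Task 8=32, EF_Task 9=24) = 32; EF_Task 10 = 32+15 = 47
Expected project duration μ = 47 days. Critical path: Task 1 → Task 3 → Task 5 → Task 8 → Task 10.

Variances on critical path: σ²_Task 1=0.111, σ²_Task 3=7.111, σ²_Task 5=1.000, σ²_Task 8=5.444, σ²_Task 10=13.444.
Largest is σ²_Task 10 = 13.444.

Task 10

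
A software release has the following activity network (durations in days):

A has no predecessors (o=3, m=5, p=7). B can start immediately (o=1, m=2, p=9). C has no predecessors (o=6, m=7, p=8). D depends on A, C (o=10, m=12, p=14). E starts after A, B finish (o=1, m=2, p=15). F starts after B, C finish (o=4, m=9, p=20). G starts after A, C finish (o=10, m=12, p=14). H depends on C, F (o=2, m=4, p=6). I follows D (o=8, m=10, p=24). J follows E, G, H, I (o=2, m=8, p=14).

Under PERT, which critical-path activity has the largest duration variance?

te_A = (3 + 4·5 + 7)/6 = 30/6 = 5; σ²_A = ((7−3)/6)² = 0.444
te_B = (1 + 4·2 + 9)/6 = 18/6 = 3; σ²_B = ((9−1)/6)² = 1.778
te_C = (6 + 4·7 + 8)/6 = 42/6 = 7; σ²_C = ((8−6)/6)² = 0.111
te_D = (10 + 4·12 + 14)/6 = 72/6 = 12; σ²_D = ((14−10)/6)² = 0.444
te_E = (1 + 4·2 + 15)/6 = 24/6 = 4; σ²_E = ((15−1)/6)² = 5.444
te_F = (4 + 4·9 + 20)/6 = 60/6 = 10; σ²_F = ((20−4)/6)² = 7.111
te_G = (10 + 4·12 + 14)/6 = 72/6 = 12; σ²_G = ((14−10)/6)² = 0.444
te_H = (2 + 4·4 + 6)/6 = 24/6 = 4; σ²_H = ((6−2)/6)² = 0.444
te_I = (8 + 4·10 + 24)/6 = 72/6 = 12; σ²_I = ((24−8)/6)² = 7.111
te_J = (2 + 4·8 + 14)/6 = 48/6 = 8; σ²_J = ((14−2)/6)² = 4.000

Forward pass:
ES_A = 0; EF_A = 5
ES_B = 0; EF_B = 3
ES_C = 0; EF_C = 7
ES_D = max(EF_A=5, EF_C=7) = 7; EF_D = 7+12 = 19
ES_E = max(EF_A=5, EF_B=3) = 5; EF_E = 5+4 = 9
ES_F = max(EF_B=3, EF_C=7) = 7; EF_F = 7+10 = 17
ES_G = max(EF_A=5, EF_C=7) = 7; EF_G = 7+12 = 19
ES_H = max(EF_C=7, EF_F=17) = 17; EF_H = 17+4 = 21
ES_I = 19; EF_I = 19+12 = 31
ES_J = max(EF_E=9, EF_G=19, EF_H=21, EF_I=31) = 31; EF_J = 31+8 = 39
Expected project duration μ = 39 days. Critical path: C → D → I → J.

Variances on critical path: σ²_C=0.111, σ²_D=0.444, σ²_I=7.111, σ²_J=4.000.
Largest is σ²_I = 7.111.

I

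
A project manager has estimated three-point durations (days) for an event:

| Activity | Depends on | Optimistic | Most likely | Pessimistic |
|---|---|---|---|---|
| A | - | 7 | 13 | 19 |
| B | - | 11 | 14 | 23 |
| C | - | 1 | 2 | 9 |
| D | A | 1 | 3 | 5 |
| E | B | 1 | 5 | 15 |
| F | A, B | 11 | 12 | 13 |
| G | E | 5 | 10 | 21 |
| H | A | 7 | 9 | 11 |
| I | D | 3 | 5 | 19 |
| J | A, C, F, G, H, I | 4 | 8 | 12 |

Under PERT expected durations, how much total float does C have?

te_A = (7 + 4·13 + 19)/6 = 78/6 = 13
te_B = (11 + 4·14 + 23)/6 = 90/6 = 15
te_C = (1 + 4·2 + 9)/6 = 18/6 = 3
te_D = (1 + 4·3 + 5)/6 = 18/6 = 3
te_E = (1 + 4·5 + 15)/6 = 36/6 = 6
te_F = (11 + 4·12 + 13)/6 = 72/6 = 12
te_G = (5 + 4·10 + 21)/6 = 66/6 = 11
te_H = (7 + 4·9 + 11)/6 = 54/6 = 9
te_I = (3 + 4·5 + 19)/6 = 42/6 = 7
te_J = (4 + 4·8 + 12)/6 = 48/6 = 8

Forward pass:
ES_A = 0; EF_A = 13
ES_B = 0; EF_B = 15
ES_C = 0; EF_C = 3
ES_D = 13; EF_D = 13+3 = 16
ES_E = 15; EF_E = 15+6 = 21
ES_F = max(EF_A=13, EF_B=15) = 15; EF_F = 15+12 = 27
ES_G = 21; EF_G = 21+11 = 32
ES_H = 13; EF_H = 13+9 = 22
ES_I = 16; EF_I = 16+7 = 23
ES_J = max(EF_A=13, EF_C=3, EF_F=27, EF_G=32, EF_H=22, EF_I=23) = 32; EF_J = 32+8 = 40
Expected project duration μ = 40 days. Critical path: B → E → G → J.

Backward pass:
LF_J = 40; LS_J = 40−8 = 32
LF_I = LS_J = 32; LS_I = 32−7 = 25
LF_H = LS_J = 32; LS_H = 32−9 = 23
LF_G = LS_J = 32; LS_G = 32−11 = 21
LF_F = LS_J = 32; LS_F = 32−12 = 20
LF_E = LS_G = 21; LS_E = 21−6 = 15
LF_D = LS_I = 25; LS_D = 25−3 = 22
LF_C = LS_J = 32; LS_C = 32−3 = 29
LF_B = min(LS_E=15, LS_F=20) = 15; LS_B = 15−15 = 0
LF_A = min(LS_D=22, LS_F=20, LS_H=23, LS_J=32) = 20; LS_A = 20−13 = 7
Slack_C = LS_C − ES_C = 29 − 0 = 29

29 days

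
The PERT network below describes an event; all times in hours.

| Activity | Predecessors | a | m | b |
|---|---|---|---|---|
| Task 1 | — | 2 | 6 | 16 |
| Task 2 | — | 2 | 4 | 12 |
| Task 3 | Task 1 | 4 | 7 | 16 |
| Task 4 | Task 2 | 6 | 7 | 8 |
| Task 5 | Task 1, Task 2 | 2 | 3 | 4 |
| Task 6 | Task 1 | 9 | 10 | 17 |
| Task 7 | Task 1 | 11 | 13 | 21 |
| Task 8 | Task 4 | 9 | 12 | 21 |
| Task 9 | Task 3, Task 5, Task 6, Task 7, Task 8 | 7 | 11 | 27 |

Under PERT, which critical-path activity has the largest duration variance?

te_Task 1 = (2 + 4·6 + 16)/6 = 42/6 = 7; σ²_Task 1 = ((16−2)/6)² = 5.444
te_Task 2 = (2 + 4·4 + 12)/6 = 30/6 = 5; σ²_Task 2 = ((12−2)/6)² = 2.778
te_Task 3 = (4 + 4·7 + 16)/6 = 48/6 = 8; σ²_Task 3 = ((16−4)/6)² = 4.000
te_Task 4 = (6 + 4·7 + 8)/6 = 42/6 = 7; σ²_Task 4 = ((8−6)/6)² = 0.111
te_Task 5 = (2 + 4·3 + 4)/6 = 18/6 = 3; σ²_Task 5 = ((4−2)/6)² = 0.111
te_Task 6 = (9 + 4·10 + 17)/6 = 66/6 = 11; σ²_Task 6 = ((17−9)/6)² = 1.778
te_Task 7 = (11 + 4·13 + 21)/6 = 84/6 = 14; σ²_Task 7 = ((21−11)/6)² = 2.778
te_Task 8 = (9 + 4·12 + 21)/6 = 78/6 = 13; σ²_Task 8 = ((21−9)/6)² = 4.000
te_Task 9 = (7 + 4·11 + 27)/6 = 78/6 = 13; σ²_Task 9 = ((27−7)/6)² = 11.111

Forward pass:
ES_Task 1 = 0; EF_Task 1 = 7
ES_Task 2 = 0; EF_Task 2 = 5
ES_Task 3 = 7; EF_Task 3 = 7+8 = 15
ES_Task 4 = 5; EF_Task 4 = 5+7 = 12
ES_Task 5 = max(EF_Task 1=7, EF_Task 2=5) = 7; EF_Task 5 = 7+3 = 10
ES_Task 6 = 7; EF_Task 6 = 7+11 = 18
ES_Task 7 = 7; EF_Task 7 = 7+14 = 21
ES_Task 8 = 12; EF_Task 8 = 12+13 = 25
ES_Task 9 = max(EF_Task 3=15, EF_Task 5=10, EF_Task 6=18, EF_Task 7=21, EF_Task 8=25) = 25; EF_Task 9 = 25+13 = 38
Expected project duration μ = 38 hours. Critical path: Task 2 → Task 4 → Task 8 → Task 9.

Variances on critical path: σ²_Task 2=2.778, σ²_Task 4=0.111, σ²_Task 8=4.000, σ²_Task 9=11.111.
Largest is σ²_Task 9 = 11.111.

Task 9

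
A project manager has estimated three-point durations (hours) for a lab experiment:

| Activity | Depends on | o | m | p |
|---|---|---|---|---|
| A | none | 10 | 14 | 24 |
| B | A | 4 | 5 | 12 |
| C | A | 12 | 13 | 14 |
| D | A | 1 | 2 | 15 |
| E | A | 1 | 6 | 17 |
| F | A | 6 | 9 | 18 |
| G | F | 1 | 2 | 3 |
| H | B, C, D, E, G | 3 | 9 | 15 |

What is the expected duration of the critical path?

37 hours

te_A = (10 + 4·14 + 24)/6 = 90/6 = 15
te_B = (4 + 4·5 + 12)/6 = 36/6 = 6
te_C = (12 + 4·13 + 14)/6 = 78/6 = 13
te_D = (1 + 4·2 + 15)/6 = 24/6 = 4
te_E = (1 + 4·6 + 17)/6 = 42/6 = 7
te_F = (6 + 4·9 + 18)/6 = 60/6 = 10
te_G = (1 + 4·2 + 3)/6 = 12/6 = 2
te_H = (3 + 4·9 + 15)/6 = 54/6 = 9

Forward pass:
ES_A = 0; EF_A = 15
ES_B = 15; EF_B = 15+6 = 21
ES_C = 15; EF_C = 15+13 = 28
ES_D = 15; EF_D = 15+4 = 19
ES_E = 15; EF_E = 15+7 = 22
ES_F = 15; EF_F = 15+10 = 25
ES_G = 25; EF_G = 25+2 = 27
ES_H = max(EF_B=21, EF_C=28, EF_D=19, EF_E=22, EF_G=27) = 28; EF_H = 28+9 = 37
Expected project duration μ = 37 hours. Critical path: A → C → H.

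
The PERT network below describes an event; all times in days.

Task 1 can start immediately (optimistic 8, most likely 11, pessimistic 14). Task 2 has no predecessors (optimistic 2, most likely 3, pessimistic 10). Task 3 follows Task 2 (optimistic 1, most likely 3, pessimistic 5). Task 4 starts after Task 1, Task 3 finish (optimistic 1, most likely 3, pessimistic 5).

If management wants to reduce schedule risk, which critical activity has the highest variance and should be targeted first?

Task 1

te_Task 1 = (8 + 4·11 + 14)/6 = 66/6 = 11; σ²_Task 1 = ((14−8)/6)² = 1.000
te_Task 2 = (2 + 4·3 + 10)/6 = 24/6 = 4; σ²_Task 2 = ((10−2)/6)² = 1.778
te_Task 3 = (1 + 4·3 + 5)/6 = 18/6 = 3; σ²_Task 3 = ((5−1)/6)² = 0.444
te_Task 4 = (1 + 4·3 + 5)/6 = 18/6 = 3; σ²_Task 4 = ((5−1)/6)² = 0.444

Forward pass:
ES_Task 1 = 0; EF_Task 1 = 11
ES_Task 2 = 0; EF_Task 2 = 4
ES_Task 3 = 4; EF_Task 3 = 4+3 = 7
ES_Task 4 = max(EF_Task 1=11, EF_Task 3=7) = 11; EF_Task 4 = 11+3 = 14
Expected project duration μ = 14 days. Critical path: Task 1 → Task 4.

Variances on critical path: σ²_Task 1=1.000, σ²_Task 4=0.444.
Largest is σ²_Task 1 = 1.000.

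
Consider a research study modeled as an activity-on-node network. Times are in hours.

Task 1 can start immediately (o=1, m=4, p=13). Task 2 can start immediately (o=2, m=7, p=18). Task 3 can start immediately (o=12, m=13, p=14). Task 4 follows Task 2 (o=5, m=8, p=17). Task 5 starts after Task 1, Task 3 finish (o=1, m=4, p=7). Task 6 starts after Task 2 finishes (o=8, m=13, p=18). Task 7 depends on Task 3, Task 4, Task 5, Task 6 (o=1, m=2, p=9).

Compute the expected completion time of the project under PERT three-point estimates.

te_Task 1 = (1 + 4·4 + 13)/6 = 30/6 = 5
te_Task 2 = (2 + 4·7 + 18)/6 = 48/6 = 8
te_Task 3 = (12 + 4·13 + 14)/6 = 78/6 = 13
te_Task 4 = (5 + 4·8 + 17)/6 = 54/6 = 9
te_Task 5 = (1 + 4·4 + 7)/6 = 24/6 = 4
te_Task 6 = (8 + 4·13 + 18)/6 = 78/6 = 13
te_Task 7 = (1 + 4·2 + 9)/6 = 18/6 = 3

Forward pass:
ES_Task 1 = 0; EF_Task 1 = 5
ES_Task 2 = 0; EF_Task 2 = 8
ES_Task 3 = 0; EF_Task 3 = 13
ES_Task 4 = 8; EF_Task 4 = 8+9 = 17
ES_Task 5 = max(EF_Task 1=5, EF_Task 3=13) = 13; EF_Task 5 = 13+4 = 17
ES_Task 6 = 8; EF_Task 6 = 8+13 = 21
ES_Task 7 = max(EF_Task 3=13, EF_Task 4=17, EF_Task 5=17, EF_Task 6=21) = 21; EF_Task 7 = 21+3 = 24
Expected project duration μ = 24 hours. Critical path: Task 2 → Task 6 → Task 7.

24 hours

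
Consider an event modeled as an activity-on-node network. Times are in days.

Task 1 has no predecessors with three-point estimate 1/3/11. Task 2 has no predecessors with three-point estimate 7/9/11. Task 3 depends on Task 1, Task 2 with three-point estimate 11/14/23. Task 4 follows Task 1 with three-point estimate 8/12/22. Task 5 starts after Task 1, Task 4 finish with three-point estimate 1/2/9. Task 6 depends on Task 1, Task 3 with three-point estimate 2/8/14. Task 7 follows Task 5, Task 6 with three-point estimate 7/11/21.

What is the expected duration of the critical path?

te_Task 1 = (1 + 4·3 + 11)/6 = 24/6 = 4
te_Task 2 = (7 + 4·9 + 11)/6 = 54/6 = 9
te_Task 3 = (11 + 4·14 + 23)/6 = 90/6 = 15
te_Task 4 = (8 + 4·12 + 22)/6 = 78/6 = 13
te_Task 5 = (1 + 4·2 + 9)/6 = 18/6 = 3
te_Task 6 = (2 + 4·8 + 14)/6 = 48/6 = 8
te_Task 7 = (7 + 4·11 + 21)/6 = 72/6 = 12

Forward pass:
ES_Task 1 = 0; EF_Task 1 = 4
ES_Task 2 = 0; EF_Task 2 = 9
ES_Task 3 = max(EF_Task 1=4, EF_Task 2=9) = 9; EF_Task 3 = 9+15 = 24
ES_Task 4 = 4; EF_Task 4 = 4+13 = 17
ES_Task 5 = max(EF_Task 1=4, EF_Task 4=17) = 17; EF_Task 5 = 17+3 = 20
ES_Task 6 = max(EF_Task 1=4, EF_Task 3=24) = 24; EF_Task 6 = 24+8 = 32
ES_Task 7 = max(EF_Task 5=20, EF_Task 6=32) = 32; EF_Task 7 = 32+12 = 44
Expected project duration μ = 44 days. Critical path: Task 2 → Task 3 → Task 6 → Task 7.

44 days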